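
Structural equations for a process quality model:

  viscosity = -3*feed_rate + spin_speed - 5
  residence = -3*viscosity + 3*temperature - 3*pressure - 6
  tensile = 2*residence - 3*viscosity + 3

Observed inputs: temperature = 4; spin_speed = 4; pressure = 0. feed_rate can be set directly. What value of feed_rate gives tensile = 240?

Substituting into the viscosity equation gives viscosity = -3*feed_rate - 1.
This gives residence = 9*feed_rate + 9.
So tensile = 27*feed_rate + 24.
Solve 27*feed_rate + 24 = 240: feed_rate = (240 - 24) / 27 = 8.

feed_rate = 8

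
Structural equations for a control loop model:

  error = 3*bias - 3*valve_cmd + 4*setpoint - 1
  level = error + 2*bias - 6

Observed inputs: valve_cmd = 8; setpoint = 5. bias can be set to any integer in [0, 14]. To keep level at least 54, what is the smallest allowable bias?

bias = 13

Substituting into the error equation gives error = 3*bias - 5.
Substituting into the level equation gives level = 5*bias - 11.
Require 5*bias - 11 ≥ 54, so bias ≥ 13.
The smallest integer in [0, 14] satisfying this is 13.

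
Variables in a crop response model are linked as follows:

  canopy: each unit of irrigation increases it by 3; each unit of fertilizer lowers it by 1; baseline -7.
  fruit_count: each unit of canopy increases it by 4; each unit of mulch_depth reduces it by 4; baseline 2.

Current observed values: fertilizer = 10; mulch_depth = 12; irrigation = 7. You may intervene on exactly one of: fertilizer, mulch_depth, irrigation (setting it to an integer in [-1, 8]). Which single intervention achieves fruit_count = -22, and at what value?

Intervening on fertilizer: with other inputs at their observed values, fruit_count = -4*fertilizer + 10. Solving for -22 gives fertilizer = 8, within [-1, 8].
Intervening on mulch_depth: fruit_count = -4*mulch_depth + 18. Reaching -22 requires mulch_depth = 10, outside [-1, 8].
Intervening on irrigation: fruit_count = 12*irrigation - 114. Reaching -22 requires irrigation = 23/3, not an integer.

set fertilizer = 8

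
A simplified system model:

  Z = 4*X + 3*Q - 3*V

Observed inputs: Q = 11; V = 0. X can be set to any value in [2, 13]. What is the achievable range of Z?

Substituting into the Z equation gives Z = 4*X + 33.
Linear in X, so extremes are at the endpoints: X = 2 gives Z = 41; X = 13 gives Z = 85.

41 to 85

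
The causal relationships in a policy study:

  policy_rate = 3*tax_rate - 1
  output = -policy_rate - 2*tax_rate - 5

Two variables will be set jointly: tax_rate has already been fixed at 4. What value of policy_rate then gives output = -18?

policy_rate = 5

With tax_rate held at 4:
Intervening on policy_rate fixes its value directly, overriding its dependence on tax_rate.
Substituting into the output equation gives output = -policy_rate - 13.
Solve -policy_rate - 13 = -18: policy_rate = (-18 + 13) / -1 = 5.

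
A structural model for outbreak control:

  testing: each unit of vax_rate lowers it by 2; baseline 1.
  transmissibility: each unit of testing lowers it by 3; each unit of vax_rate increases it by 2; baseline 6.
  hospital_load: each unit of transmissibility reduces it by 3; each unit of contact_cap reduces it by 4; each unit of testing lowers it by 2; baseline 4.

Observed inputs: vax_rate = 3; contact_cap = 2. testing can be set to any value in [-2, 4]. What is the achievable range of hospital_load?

Intervening on testing fixes its value directly, overriding its dependence on vax_rate.
Substituting into the transmissibility equation gives transmissibility = -3*testing + 12.
hospital_load becomes 7*testing - 40.
Linear in testing, so extremes are at the endpoints: testing = -2 gives hospital_load = -54; testing = 4 gives hospital_load = -12.

-54 to -12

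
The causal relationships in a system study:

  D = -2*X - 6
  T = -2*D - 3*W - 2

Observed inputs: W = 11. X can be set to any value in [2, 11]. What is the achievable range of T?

-15 to 21

Substituting into the T equation gives T = 4*X - 23.
Linear in X, so extremes are at the endpoints: X = 2 gives T = -15; X = 11 gives T = 21.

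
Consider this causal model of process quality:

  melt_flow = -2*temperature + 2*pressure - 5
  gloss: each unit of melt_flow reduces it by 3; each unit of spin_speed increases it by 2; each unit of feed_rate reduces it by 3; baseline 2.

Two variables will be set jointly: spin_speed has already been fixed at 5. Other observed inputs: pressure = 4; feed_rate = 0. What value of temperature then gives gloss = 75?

temperature = 12

With spin_speed held at 5:
Substituting into the melt_flow equation gives melt_flow = -2*temperature + 3.
Substituting into the gloss equation gives gloss = 6*temperature + 3.
Solve 6*temperature + 3 = 75: temperature = (75 - 3) / 6 = 12.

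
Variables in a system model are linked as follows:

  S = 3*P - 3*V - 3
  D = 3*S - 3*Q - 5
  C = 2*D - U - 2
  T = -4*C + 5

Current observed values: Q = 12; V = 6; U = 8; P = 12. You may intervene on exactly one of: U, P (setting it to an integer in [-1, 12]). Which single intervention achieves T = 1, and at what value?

Intervening on U: with other inputs at their observed values, T = 4*U - 19. Solving for 1 gives U = 5, within [-1, 12].
Intervening on P: T = -72*P + 877. Reaching 1 requires P = 73/6, not an integer.

set U = 5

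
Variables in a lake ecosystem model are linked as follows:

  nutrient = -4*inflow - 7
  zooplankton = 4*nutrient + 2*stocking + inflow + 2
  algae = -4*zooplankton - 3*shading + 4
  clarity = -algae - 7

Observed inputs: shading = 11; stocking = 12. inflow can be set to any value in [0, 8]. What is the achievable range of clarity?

-466 to 14

Substituting into the zooplankton equation gives zooplankton = -15*inflow - 2.
Substituting into the algae equation gives algae = 60*inflow - 21.
Substituting into the clarity equation gives clarity = -60*inflow + 14.
Linear in inflow, so extremes are at the endpoints: inflow = 0 gives clarity = 14; inflow = 8 gives clarity = -466.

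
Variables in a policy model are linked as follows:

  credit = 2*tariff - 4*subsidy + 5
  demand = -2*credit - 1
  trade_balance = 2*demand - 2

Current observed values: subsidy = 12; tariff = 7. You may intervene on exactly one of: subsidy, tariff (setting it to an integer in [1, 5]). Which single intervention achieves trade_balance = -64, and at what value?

set subsidy = 1

Intervening on subsidy: with other inputs at their observed values, trade_balance = 16*subsidy - 80. Solving for -64 gives subsidy = 1, within [1, 5].
Intervening on tariff: trade_balance = -8*tariff + 168. Reaching -64 requires tariff = 29, outside [1, 5].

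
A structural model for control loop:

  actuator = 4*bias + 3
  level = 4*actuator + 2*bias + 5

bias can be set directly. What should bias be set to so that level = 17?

bias = 0

Substituting into the level equation gives level = 18*bias + 17.
Solve 18*bias + 17 = 17: bias = (17 - 17) / 18 = 0.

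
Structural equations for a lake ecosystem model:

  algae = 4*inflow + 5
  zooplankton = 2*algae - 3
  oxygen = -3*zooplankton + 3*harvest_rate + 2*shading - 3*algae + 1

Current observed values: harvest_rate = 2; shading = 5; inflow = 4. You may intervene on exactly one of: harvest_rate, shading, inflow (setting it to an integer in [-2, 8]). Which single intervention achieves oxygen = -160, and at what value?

Intervening on harvest_rate: with other inputs at their observed values, oxygen = 3*harvest_rate - 169. Solving for -160 gives harvest_rate = 3, within [-2, 8].
Intervening on shading: oxygen = 2*shading - 173. Reaching -160 requires shading = 13/2, not an integer.
Intervening on inflow: oxygen = -36*inflow - 19. Reaching -160 requires inflow = 47/12, not an integer.

set harvest_rate = 3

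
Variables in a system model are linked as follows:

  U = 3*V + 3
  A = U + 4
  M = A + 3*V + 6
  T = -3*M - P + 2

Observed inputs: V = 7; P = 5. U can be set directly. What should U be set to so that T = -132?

Intervening on U fixes its value directly, overriding its dependence on V.
Substituting into the M equation gives M = U + 31.
So T = -3*U - 96.
Solve -3*U - 96 = -132: U = (-132 + 96) / -3 = 12.

U = 12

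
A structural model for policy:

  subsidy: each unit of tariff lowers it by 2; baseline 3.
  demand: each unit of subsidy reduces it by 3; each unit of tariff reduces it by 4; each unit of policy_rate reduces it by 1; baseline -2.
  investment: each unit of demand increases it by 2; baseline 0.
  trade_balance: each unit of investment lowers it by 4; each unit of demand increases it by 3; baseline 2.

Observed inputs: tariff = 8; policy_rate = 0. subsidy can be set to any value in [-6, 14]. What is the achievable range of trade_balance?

Intervening on subsidy fixes its value directly, overriding its dependence on tariff.
Substituting into the demand equation gives demand = -3*subsidy - 34.
This gives investment = -6*subsidy - 68.
Substituting into the trade_balance equation gives trade_balance = 15*subsidy + 172.
Linear in subsidy, so extremes are at the endpoints: subsidy = -6 gives trade_balance = 82; subsidy = 14 gives trade_balance = 382.

82 to 382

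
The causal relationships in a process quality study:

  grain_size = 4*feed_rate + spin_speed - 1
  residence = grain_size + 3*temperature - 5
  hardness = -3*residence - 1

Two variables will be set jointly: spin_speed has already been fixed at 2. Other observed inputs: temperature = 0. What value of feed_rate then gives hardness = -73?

With spin_speed held at 2:
Substituting into the grain_size equation gives grain_size = 4*feed_rate + 1.
This gives residence = 4*feed_rate - 4.
Substituting into the hardness equation gives hardness = -12*feed_rate + 11.
Solve -12*feed_rate + 11 = -73: feed_rate = (-73 - 11) / -12 = 7.

feed_rate = 7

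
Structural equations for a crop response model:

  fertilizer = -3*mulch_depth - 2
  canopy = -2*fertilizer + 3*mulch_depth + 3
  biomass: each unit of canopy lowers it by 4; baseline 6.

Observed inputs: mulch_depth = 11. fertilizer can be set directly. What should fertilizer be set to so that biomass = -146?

fertilizer = -1

Intervening on fertilizer fixes its value directly, overriding its dependence on mulch_depth.
Substituting into the canopy equation gives canopy = -2*fertilizer + 36.
Substituting into the biomass equation gives biomass = 8*fertilizer - 138.
Solve 8*fertilizer - 138 = -146: fertilizer = (-146 + 138) / 8 = -1.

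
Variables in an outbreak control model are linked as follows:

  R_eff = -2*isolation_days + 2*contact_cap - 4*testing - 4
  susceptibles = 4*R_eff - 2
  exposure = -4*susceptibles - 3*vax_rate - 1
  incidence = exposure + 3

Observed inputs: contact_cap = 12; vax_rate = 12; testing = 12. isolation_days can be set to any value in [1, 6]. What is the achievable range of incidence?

Substituting into the R_eff equation gives R_eff = -2*isolation_days - 28.
susceptibles becomes -8*isolation_days - 114.
Substituting into the exposure equation gives exposure = 32*isolation_days + 419.
Substituting into the incidence equation gives incidence = 32*isolation_days + 422.
Linear in isolation_days, so extremes are at the endpoints: isolation_days = 1 gives incidence = 454; isolation_days = 6 gives incidence = 614.

454 to 614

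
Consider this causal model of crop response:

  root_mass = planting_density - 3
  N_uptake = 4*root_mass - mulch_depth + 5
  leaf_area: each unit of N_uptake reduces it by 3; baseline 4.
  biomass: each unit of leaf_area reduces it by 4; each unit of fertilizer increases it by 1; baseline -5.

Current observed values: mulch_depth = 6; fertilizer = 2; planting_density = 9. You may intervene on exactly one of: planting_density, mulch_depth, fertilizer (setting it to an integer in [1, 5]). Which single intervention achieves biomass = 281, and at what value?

Intervening on planting_density: biomass = 48*planting_density - 175. Reaching 281 requires planting_density = 19/2, not an integer.
Intervening on mulch_depth: with other inputs at their observed values, biomass = -12*mulch_depth + 329. Solving for 281 gives mulch_depth = 4, within [1, 5].
Intervening on fertilizer: biomass = fertilizer + 255. Reaching 281 requires fertilizer = 26, outside [1, 5].

set mulch_depth = 4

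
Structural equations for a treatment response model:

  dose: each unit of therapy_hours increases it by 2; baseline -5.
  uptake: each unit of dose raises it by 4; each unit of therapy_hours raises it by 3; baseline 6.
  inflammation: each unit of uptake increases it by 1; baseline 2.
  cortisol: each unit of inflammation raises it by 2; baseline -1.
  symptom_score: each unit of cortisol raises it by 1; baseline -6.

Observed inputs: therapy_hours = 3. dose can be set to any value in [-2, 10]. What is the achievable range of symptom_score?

Intervening on dose fixes its value directly, overriding its dependence on therapy_hours.
Substituting into the uptake equation gives uptake = 4*dose + 15.
This gives inflammation = 4*dose + 17.
Substituting into the cortisol equation gives cortisol = 8*dose + 33.
So symptom_score = 8*dose + 27.
Linear in dose, so extremes are at the endpoints: dose = -2 gives symptom_score = 11; dose = 10 gives symptom_score = 107.

11 to 107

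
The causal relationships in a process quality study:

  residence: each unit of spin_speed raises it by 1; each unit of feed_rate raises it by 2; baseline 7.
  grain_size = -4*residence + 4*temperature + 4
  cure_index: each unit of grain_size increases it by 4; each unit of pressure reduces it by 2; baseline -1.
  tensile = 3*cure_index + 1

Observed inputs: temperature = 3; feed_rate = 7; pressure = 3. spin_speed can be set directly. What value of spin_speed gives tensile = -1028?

Substituting into the residence equation gives residence = spin_speed + 21.
grain_size becomes -4*spin_speed - 68.
Substituting into the cure_index equation gives cure_index = -16*spin_speed - 279.
Substituting into the tensile equation gives tensile = -48*spin_speed - 836.
Solve -48*spin_speed - 836 = -1028: spin_speed = (-1028 + 836) / -48 = 4.

spin_speed = 4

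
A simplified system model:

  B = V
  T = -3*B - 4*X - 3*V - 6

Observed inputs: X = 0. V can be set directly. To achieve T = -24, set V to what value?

Substituting into the T equation gives T = -6*V - 6.
Solve -6*V - 6 = -24: V = (-24 + 6) / -6 = 3.

V = 3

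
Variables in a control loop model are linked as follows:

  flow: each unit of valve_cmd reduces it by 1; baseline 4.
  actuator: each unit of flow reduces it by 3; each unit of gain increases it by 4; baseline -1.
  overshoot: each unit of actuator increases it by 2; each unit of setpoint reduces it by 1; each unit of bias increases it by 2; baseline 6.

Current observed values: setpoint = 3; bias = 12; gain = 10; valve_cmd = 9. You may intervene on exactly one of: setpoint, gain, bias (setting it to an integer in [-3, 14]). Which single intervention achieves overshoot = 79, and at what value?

Intervening on setpoint: overshoot = -setpoint + 138. Reaching 79 requires setpoint = 59, outside [-3, 14].
Intervening on gain: with other inputs at their observed values, overshoot = 8*gain + 55. Solving for 79 gives gain = 3, within [-3, 14].
Intervening on bias: overshoot = 2*bias + 111. Reaching 79 requires bias = -16, outside [-3, 14].

set gain = 3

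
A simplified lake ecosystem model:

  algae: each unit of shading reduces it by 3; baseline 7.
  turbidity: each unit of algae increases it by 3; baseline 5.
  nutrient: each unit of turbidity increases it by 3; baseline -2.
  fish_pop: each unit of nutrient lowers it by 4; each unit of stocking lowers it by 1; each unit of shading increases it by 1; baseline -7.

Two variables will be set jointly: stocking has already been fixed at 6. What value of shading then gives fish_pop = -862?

shading = -5

With stocking held at 6:
Substituting into the turbidity equation gives turbidity = -9*shading + 26.
So nutrient = -27*shading + 76.
fish_pop becomes 109*shading - 317.
Solve 109*shading - 317 = -862: shading = (-862 + 317) / 109 = -5.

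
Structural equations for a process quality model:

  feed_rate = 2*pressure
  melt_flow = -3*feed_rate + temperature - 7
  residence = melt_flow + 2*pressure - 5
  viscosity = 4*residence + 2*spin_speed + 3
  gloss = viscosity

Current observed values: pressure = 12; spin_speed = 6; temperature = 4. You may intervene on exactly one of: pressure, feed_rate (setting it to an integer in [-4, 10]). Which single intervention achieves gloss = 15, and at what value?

set pressure = -2

Intervening on pressure: with other inputs at their observed values, gloss = -16*pressure - 17. Solving for 15 gives pressure = -2, within [-4, 10].
Intervening on feed_rate: gloss = -12*feed_rate + 79. Reaching 15 requires feed_rate = 16/3, not an integer.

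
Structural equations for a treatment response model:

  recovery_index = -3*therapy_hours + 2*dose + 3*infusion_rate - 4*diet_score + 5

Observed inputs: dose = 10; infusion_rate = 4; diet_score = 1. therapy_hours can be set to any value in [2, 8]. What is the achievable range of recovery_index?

Substituting into the recovery_index equation gives recovery_index = -3*therapy_hours + 33.
Linear in therapy_hours, so extremes are at the endpoints: therapy_hours = 2 gives recovery_index = 27; therapy_hours = 8 gives recovery_index = 9.

9 to 27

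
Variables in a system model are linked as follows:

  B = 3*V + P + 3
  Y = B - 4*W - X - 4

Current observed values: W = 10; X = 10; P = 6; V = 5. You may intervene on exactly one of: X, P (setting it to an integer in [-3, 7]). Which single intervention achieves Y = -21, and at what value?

Intervening on X: with other inputs at their observed values, Y = -X - 20. Solving for -21 gives X = 1, within [-3, 7].
Intervening on P: Y = P - 36. Reaching -21 requires P = 15, outside [-3, 7].

set X = 1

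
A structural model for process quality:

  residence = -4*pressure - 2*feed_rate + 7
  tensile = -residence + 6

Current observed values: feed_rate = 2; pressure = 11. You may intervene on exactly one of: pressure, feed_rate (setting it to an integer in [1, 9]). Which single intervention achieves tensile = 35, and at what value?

Intervening on pressure: with other inputs at their observed values, tensile = 4*pressure + 3. Solving for 35 gives pressure = 8, within [1, 9].
Intervening on feed_rate: tensile = 2*feed_rate + 43. Reaching 35 requires feed_rate = -4, outside [1, 9].

set pressure = 8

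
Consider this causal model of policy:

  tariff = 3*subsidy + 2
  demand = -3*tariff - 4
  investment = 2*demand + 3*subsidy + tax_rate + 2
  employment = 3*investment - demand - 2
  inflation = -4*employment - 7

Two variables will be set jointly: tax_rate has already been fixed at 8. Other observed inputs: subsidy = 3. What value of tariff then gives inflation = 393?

tariff = 9

With tax_rate held at 8:
Intervening on tariff fixes its value directly, overriding its dependence on subsidy.
Substituting into the investment equation gives investment = -6*tariff + 11.
Substituting into the employment equation gives employment = -15*tariff + 35.
inflation becomes 60*tariff - 147.
Solve 60*tariff - 147 = 393: tariff = (393 + 147) / 60 = 9.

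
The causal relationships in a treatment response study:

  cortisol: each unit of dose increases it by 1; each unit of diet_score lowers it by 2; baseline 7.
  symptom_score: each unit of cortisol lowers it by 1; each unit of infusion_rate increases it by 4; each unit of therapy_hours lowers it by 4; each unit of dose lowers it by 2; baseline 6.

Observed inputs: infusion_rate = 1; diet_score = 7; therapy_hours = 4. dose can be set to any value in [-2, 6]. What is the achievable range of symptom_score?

-17 to 7

Substituting into the cortisol equation gives cortisol = dose - 7.
So symptom_score = -3*dose + 1.
Linear in dose, so extremes are at the endpoints: dose = -2 gives symptom_score = 7; dose = 6 gives symptom_score = -17.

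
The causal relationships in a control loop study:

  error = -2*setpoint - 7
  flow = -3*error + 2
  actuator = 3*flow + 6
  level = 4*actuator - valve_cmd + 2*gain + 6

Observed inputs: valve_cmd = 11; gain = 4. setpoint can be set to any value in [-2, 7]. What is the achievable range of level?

Substituting into the flow equation gives flow = 6*setpoint + 23.
Substituting into the actuator equation gives actuator = 18*setpoint + 75.
Substituting into the level equation gives level = 72*setpoint + 303.
Linear in setpoint, so extremes are at the endpoints: setpoint = -2 gives level = 159; setpoint = 7 gives level = 807.

159 to 807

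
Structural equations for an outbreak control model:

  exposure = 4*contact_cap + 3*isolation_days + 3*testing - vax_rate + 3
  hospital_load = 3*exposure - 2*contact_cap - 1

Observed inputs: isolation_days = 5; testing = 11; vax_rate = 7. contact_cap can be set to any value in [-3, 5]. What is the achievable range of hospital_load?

101 to 181

Substituting into the exposure equation gives exposure = 4*contact_cap + 44.
Substituting into the hospital_load equation gives hospital_load = 10*contact_cap + 131.
Linear in contact_cap, so extremes are at the endpoints: contact_cap = -3 gives hospital_load = 101; contact_cap = 5 gives hospital_load = 181.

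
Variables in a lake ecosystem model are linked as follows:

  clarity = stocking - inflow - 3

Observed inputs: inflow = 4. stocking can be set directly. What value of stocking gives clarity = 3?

Substituting into the clarity equation gives clarity = stocking - 7.
Solve stocking - 7 = 3: stocking = (3 + 7) / 1 = 10.

stocking = 10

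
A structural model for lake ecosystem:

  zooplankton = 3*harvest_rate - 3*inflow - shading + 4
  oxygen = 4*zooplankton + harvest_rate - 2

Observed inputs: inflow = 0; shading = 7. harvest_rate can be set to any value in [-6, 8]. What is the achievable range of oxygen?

Substituting into the zooplankton equation gives zooplankton = 3*harvest_rate - 3.
So oxygen = 13*harvest_rate - 14.
Linear in harvest_rate, so extremes are at the endpoints: harvest_rate = -6 gives oxygen = -92; harvest_rate = 8 gives oxygen = 90.

-92 to 90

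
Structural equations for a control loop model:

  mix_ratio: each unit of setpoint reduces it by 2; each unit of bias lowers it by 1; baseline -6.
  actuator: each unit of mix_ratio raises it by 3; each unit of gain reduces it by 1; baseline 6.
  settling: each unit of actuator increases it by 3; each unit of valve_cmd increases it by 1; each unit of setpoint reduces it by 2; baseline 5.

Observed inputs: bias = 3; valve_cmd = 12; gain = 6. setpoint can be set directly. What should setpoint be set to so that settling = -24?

setpoint = -2

Substituting into the mix_ratio equation gives mix_ratio = -2*setpoint - 9.
Substituting into the actuator equation gives actuator = -6*setpoint - 27.
Substituting into the settling equation gives settling = -20*setpoint - 64.
Solve -20*setpoint - 64 = -24: setpoint = (-24 + 64) / -20 = -2.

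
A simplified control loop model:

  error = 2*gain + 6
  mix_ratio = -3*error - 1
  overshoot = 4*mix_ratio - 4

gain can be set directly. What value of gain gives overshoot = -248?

Substituting into the mix_ratio equation gives mix_ratio = -6*gain - 19.
Substituting into the overshoot equation gives overshoot = -24*gain - 80.
Solve -24*gain - 80 = -248: gain = (-248 + 80) / -24 = 7.

gain = 7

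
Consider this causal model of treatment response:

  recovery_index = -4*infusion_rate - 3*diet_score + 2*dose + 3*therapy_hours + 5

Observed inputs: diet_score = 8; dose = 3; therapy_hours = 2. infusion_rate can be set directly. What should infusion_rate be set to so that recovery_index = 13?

infusion_rate = -5

Substituting into the recovery_index equation gives recovery_index = -4*infusion_rate - 7.
Solve -4*infusion_rate - 7 = 13: infusion_rate = (13 + 7) / -4 = -5.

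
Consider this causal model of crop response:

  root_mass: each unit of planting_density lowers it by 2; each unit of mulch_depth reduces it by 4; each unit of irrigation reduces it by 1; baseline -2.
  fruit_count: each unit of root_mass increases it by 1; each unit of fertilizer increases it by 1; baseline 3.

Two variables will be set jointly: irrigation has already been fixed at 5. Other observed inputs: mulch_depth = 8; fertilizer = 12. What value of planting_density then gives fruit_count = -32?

With irrigation held at 5:
Substituting into the root_mass equation gives root_mass = -2*planting_density - 39.
fruit_count becomes -2*planting_density - 24.
Solve -2*planting_density - 24 = -32: planting_density = (-32 + 24) / -2 = 4.

planting_density = 4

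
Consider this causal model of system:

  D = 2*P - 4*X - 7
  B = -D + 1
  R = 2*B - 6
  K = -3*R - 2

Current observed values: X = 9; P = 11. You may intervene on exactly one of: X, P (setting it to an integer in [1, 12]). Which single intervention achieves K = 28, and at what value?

set X = 3

Intervening on X: with other inputs at their observed values, K = -24*X + 100. Solving for 28 gives X = 3, within [1, 12].
Intervening on P: K = 12*P - 248. Reaching 28 requires P = 23, outside [1, 12].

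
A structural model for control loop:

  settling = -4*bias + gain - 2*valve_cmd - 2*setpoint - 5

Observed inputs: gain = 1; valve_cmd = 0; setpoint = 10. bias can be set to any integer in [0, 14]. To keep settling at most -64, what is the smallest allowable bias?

bias = 10

Substituting into the settling equation gives settling = -4*bias - 24.
Require -4*bias - 24 ≤ -64, so bias ≥ 10.
The smallest integer in [0, 14] satisfying this is 10.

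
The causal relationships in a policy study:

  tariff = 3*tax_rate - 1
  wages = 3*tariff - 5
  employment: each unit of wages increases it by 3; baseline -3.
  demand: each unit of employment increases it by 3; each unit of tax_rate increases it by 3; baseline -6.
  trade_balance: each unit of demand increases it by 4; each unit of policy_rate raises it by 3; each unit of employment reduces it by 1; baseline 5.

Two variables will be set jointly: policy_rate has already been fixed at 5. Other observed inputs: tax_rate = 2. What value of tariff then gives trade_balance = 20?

With policy_rate held at 5:
Intervening on tariff fixes its value directly, overriding its dependence on tax_rate.
Substituting into the employment equation gives employment = 9*tariff - 18.
Substituting into the demand equation gives demand = 27*tariff - 54.
trade_balance becomes 99*tariff - 178.
Solve 99*tariff - 178 = 20: tariff = (20 + 178) / 99 = 2.

tariff = 2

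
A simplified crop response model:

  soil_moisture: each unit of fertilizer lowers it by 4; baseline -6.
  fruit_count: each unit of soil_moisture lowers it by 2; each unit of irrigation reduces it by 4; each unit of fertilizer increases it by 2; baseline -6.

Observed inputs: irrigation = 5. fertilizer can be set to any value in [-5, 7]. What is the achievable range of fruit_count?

-64 to 56

Substituting into the fruit_count equation gives fruit_count = 10*fertilizer - 14.
Linear in fertilizer, so extremes are at the endpoints: fertilizer = -5 gives fruit_count = -64; fertilizer = 7 gives fruit_count = 56.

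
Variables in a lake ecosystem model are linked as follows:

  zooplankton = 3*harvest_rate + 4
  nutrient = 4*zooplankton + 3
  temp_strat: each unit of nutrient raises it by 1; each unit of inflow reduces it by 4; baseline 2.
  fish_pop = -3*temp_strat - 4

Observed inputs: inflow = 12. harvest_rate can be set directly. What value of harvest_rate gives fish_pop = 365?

Substituting into the nutrient equation gives nutrient = 12*harvest_rate + 19.
Substituting into the temp_strat equation gives temp_strat = 12*harvest_rate - 27.
fish_pop becomes -36*harvest_rate + 77.
Solve -36*harvest_rate + 77 = 365: harvest_rate = (365 - 77) / -36 = -8.

harvest_rate = -8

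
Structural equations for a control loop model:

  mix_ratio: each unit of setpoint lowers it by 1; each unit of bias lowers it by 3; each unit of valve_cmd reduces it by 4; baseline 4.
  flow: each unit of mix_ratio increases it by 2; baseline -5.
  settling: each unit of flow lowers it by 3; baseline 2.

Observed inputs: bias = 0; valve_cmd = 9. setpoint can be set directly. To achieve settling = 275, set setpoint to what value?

setpoint = 11

Substituting into the mix_ratio equation gives mix_ratio = -setpoint - 32.
Substituting into the flow equation gives flow = -2*setpoint - 69.
So settling = 6*setpoint + 209.
Solve 6*setpoint + 209 = 275: setpoint = (275 - 209) / 6 = 11.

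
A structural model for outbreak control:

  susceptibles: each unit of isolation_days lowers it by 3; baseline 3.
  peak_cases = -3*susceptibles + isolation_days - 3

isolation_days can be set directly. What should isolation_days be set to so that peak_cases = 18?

Substituting into the peak_cases equation gives peak_cases = 10*isolation_days - 12.
Solve 10*isolation_days - 12 = 18: isolation_days = (18 + 12) / 10 = 3.

isolation_days = 3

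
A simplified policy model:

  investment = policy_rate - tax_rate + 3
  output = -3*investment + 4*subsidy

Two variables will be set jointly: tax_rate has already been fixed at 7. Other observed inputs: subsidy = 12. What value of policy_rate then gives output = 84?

policy_rate = -8

With tax_rate held at 7:
Substituting into the investment equation gives investment = policy_rate - 4.
So output = -3*policy_rate + 60.
Solve -3*policy_rate + 60 = 84: policy_rate = (84 - 60) / -3 = -8.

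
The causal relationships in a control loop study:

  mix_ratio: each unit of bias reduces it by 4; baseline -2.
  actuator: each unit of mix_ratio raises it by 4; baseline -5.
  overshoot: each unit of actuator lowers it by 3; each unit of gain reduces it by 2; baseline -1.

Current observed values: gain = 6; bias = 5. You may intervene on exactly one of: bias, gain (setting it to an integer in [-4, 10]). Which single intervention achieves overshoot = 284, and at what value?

set gain = -3

Intervening on bias: overshoot = 48*bias + 26. Reaching 284 requires bias = 43/8, not an integer.
Intervening on gain: with other inputs at their observed values, overshoot = -2*gain + 278. Solving for 284 gives gain = -3, within [-4, 10].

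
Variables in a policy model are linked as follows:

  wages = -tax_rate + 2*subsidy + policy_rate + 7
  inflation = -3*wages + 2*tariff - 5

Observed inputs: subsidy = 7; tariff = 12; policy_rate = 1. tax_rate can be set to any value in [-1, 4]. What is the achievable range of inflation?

-50 to -35

Substituting into the wages equation gives wages = -tax_rate + 22.
So inflation = 3*tax_rate - 47.
Linear in tax_rate, so extremes are at the endpoints: tax_rate = -1 gives inflation = -50; tax_rate = 4 gives inflation = -35.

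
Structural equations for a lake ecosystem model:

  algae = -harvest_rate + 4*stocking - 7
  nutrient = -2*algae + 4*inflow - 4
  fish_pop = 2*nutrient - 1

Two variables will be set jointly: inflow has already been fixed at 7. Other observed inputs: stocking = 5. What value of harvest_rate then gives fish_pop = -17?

harvest_rate = -3

With inflow held at 7:
Substituting into the algae equation gives algae = -harvest_rate + 13.
This gives nutrient = 2*harvest_rate - 2.
fish_pop becomes 4*harvest_rate - 5.
Solve 4*harvest_rate - 5 = -17: harvest_rate = (-17 + 5) / 4 = -3.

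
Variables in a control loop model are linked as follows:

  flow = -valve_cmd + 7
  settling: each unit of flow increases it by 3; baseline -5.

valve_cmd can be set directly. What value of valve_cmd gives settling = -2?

Substituting into the settling equation gives settling = -3*valve_cmd + 16.
Solve -3*valve_cmd + 16 = -2: valve_cmd = (-2 - 16) / -3 = 6.

valve_cmd = 6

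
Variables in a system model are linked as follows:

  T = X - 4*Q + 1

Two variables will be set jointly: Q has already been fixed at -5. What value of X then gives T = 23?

X = 2

With Q held at -5:
Substituting into the T equation gives T = X + 21.
Solve X + 21 = 23: X = (23 - 21) / 1 = 2.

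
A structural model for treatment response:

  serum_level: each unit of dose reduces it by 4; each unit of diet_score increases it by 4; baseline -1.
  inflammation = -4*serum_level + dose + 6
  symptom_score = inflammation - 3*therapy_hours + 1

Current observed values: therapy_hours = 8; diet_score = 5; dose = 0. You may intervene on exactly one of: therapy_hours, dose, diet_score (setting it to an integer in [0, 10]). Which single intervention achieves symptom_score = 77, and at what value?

Intervening on therapy_hours: symptom_score = -3*therapy_hours - 69. Reaching 77 requires therapy_hours = -146/3, not an integer.
Intervening on dose: with other inputs at their observed values, symptom_score = 17*dose - 93. Solving for 77 gives dose = 10, within [0, 10].
Intervening on diet_score: symptom_score = -16*diet_score - 13. Reaching 77 requires diet_score = -45/8, not an integer.

set dose = 10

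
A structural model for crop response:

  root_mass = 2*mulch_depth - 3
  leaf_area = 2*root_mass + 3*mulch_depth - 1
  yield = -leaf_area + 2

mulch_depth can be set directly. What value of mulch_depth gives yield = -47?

Substituting into the leaf_area equation gives leaf_area = 7*mulch_depth - 7.
Substituting into the yield equation gives yield = -7*mulch_depth + 9.
Solve -7*mulch_depth + 9 = -47: mulch_depth = (-47 - 9) / -7 = 8.

mulch_depth = 8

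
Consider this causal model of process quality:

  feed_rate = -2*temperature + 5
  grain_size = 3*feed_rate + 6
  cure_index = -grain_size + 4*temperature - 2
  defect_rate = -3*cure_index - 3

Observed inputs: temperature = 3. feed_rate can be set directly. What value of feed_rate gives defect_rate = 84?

Intervening on feed_rate fixes its value directly, overriding its dependence on temperature.
Substituting into the cure_index equation gives cure_index = -3*feed_rate + 4.
So defect_rate = 9*feed_rate - 15.
Solve 9*feed_rate - 15 = 84: feed_rate = (84 + 15) / 9 = 11.

feed_rate = 11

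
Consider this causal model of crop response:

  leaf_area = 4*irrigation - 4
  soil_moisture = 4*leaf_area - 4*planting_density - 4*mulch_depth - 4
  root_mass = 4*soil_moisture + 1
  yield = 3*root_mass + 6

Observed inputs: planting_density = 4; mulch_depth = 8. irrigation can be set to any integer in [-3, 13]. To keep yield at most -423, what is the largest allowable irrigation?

irrigation = 2

Substituting into the soil_moisture equation gives soil_moisture = 16*irrigation - 68.
This gives root_mass = 64*irrigation - 271.
Substituting into the yield equation gives yield = 192*irrigation - 807.
Require 192*irrigation - 807 ≤ -423, so irrigation ≤ 2.
The largest integer in [-3, 13] satisfying this is 2.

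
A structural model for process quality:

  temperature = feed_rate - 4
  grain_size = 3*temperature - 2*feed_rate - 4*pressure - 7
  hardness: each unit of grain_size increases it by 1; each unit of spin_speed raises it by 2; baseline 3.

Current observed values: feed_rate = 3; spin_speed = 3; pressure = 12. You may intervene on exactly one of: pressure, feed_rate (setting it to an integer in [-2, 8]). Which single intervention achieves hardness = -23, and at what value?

Intervening on pressure: with other inputs at their observed values, hardness = -4*pressure - 7. Solving for -23 gives pressure = 4, within [-2, 8].
Intervening on feed_rate: hardness = feed_rate - 58. Reaching -23 requires feed_rate = 35, outside [-2, 8].

set pressure = 4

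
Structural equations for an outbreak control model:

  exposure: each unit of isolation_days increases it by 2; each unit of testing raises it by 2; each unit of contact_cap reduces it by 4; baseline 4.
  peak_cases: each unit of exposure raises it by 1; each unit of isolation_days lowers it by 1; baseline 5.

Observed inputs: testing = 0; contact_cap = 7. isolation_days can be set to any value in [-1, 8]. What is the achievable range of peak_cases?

Substituting into the exposure equation gives exposure = 2*isolation_days - 24.
peak_cases becomes isolation_days - 19.
Linear in isolation_days, so extremes are at the endpoints: isolation_days = -1 gives peak_cases = -20; isolation_days = 8 gives peak_cases = -11.

-20 to -11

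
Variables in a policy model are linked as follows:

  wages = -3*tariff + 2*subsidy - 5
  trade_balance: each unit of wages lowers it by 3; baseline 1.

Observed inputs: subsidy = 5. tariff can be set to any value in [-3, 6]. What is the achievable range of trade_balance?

-41 to 40

Substituting into the wages equation gives wages = -3*tariff + 5.
This gives trade_balance = 9*tariff - 14.
Linear in tariff, so extremes are at the endpoints: tariff = -3 gives trade_balance = -41; tariff = 6 gives trade_balance = 40.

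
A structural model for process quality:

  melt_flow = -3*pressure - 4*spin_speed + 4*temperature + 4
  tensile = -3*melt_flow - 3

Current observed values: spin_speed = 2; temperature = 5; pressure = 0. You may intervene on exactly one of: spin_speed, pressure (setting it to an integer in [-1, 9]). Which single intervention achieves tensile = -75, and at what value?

Intervening on spin_speed: with other inputs at their observed values, tensile = 12*spin_speed - 75. Solving for -75 gives spin_speed = 0, within [-1, 9].
Intervening on pressure: tensile = 9*pressure - 51. Reaching -75 requires pressure = -8/3, not an integer.

set spin_speed = 0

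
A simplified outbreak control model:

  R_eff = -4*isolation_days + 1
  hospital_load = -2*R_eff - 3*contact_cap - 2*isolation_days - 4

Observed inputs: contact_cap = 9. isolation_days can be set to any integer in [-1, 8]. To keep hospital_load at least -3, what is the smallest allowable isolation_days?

Substituting into the hospital_load equation gives hospital_load = 6*isolation_days - 33.
Require 6*isolation_days - 33 ≥ -3, so isolation_days ≥ 5.
The smallest integer in [-1, 8] satisfying this is 5.

isolation_days = 5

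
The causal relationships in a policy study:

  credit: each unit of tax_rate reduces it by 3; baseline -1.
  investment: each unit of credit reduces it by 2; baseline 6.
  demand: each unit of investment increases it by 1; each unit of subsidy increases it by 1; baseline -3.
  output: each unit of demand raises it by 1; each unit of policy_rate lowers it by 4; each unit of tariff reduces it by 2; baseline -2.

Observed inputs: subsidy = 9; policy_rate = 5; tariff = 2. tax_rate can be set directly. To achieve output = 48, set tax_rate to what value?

tax_rate = 10

Substituting into the investment equation gives investment = 6*tax_rate + 8.
demand becomes 6*tax_rate + 14.
output becomes 6*tax_rate - 12.
Solve 6*tax_rate - 12 = 48: tax_rate = (48 + 12) / 6 = 10.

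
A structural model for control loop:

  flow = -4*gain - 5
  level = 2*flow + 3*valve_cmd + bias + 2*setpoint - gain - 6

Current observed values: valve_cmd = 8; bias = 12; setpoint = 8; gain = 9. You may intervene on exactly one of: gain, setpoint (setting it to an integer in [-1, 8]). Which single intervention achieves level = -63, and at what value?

set setpoint = -1

Intervening on gain: level = -9*gain + 36. Reaching -63 requires gain = 11, outside [-1, 8].
Intervening on setpoint: with other inputs at their observed values, level = 2*setpoint - 61. Solving for -63 gives setpoint = -1, within [-1, 8].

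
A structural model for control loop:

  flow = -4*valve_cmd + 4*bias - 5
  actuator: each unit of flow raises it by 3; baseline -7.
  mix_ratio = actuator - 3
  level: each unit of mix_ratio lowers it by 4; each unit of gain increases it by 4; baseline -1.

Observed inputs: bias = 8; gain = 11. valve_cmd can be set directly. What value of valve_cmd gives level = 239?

valve_cmd = 10

Substituting into the flow equation gives flow = -4*valve_cmd + 27.
Substituting into the actuator equation gives actuator = -12*valve_cmd + 74.
Substituting into the mix_ratio equation gives mix_ratio = -12*valve_cmd + 71.
level becomes 48*valve_cmd - 241.
Solve 48*valve_cmd - 241 = 239: valve_cmd = (239 + 241) / 48 = 10.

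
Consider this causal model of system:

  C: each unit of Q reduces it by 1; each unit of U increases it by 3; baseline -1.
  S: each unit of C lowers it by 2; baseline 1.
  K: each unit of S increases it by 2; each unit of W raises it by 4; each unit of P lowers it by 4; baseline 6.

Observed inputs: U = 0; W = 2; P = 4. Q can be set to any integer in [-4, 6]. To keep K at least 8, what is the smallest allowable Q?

Q = 1

Substituting into the C equation gives C = -Q - 1.
Substituting into the S equation gives S = 2*Q + 3.
Substituting into the K equation gives K = 4*Q + 4.
Require 4*Q + 4 ≥ 8, so Q ≥ 1.
The smallest integer in [-4, 6] satisfying this is 1.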